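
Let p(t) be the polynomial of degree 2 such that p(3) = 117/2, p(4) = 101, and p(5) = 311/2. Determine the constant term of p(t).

3

Write p(t) = at^2 + bt + c. Substituting each data point gives a linear system:
  9a + 3b + c = 117/2
  16a + 4b + c = 101
  25a + 5b + c = 311/2
Solving the system yields a = 6, b = 1/2, c = 3.
So p(t) = 6t² + (1/2)t + 3.
The constant term is 3.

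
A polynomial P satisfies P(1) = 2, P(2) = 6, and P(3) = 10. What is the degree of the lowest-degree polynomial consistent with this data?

Forward differences of the values at s = 1, 2, 3:
  P  : 2  6  10
  Δ  : 4  4
  Δ^2: 0
The first differences are constant (4) and nonzero, while all higher differences vanish, so the minimal degree is 1.

1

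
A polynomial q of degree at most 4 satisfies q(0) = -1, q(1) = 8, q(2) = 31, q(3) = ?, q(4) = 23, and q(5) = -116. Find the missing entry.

On equispaced nodes a degree-4 polynomial has vanishing fifth forward difference, so
  - q(0) + 5·q(1) - 10·q(2) + 10·q(3) - 5·q(4) + q(5) = 0.
Substituting the known values and solving for q(3):
  10·q(3) = 500
  q(3) = 50.

50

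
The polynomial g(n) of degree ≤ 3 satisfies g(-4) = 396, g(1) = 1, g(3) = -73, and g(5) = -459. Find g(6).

-844

Using the Lagrange interpolation formula with nodes -4, 1, 3, 5:
  L_0(n) = (n - 1)(n - 3)(n - 5) / -315
  L_1(n) = (n + 4)(n - 3)(n - 5) / 40
  L_2(n) = (n + 4)(n - 1)(n - 5) / -28
  L_3(n) = (n + 4)(n - 1)(n - 3) / 72
Then g(n) = 396·L_0(n) + 1·L_1(n) - 73·L_2(n) - 459·L_3(n).
Expanding and collecting terms gives g(n) = -5n³ + 6n² + 4n - 4.
Evaluating at n = 6: g(6) = -844.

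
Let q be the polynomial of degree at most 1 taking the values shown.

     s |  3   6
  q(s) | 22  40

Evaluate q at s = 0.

Write q(s) = as + b. Substituting each data point gives a linear system:
  3a + b = 22
  6a + b = 40
Solving the system yields a = 6, b = 4.
So q(s) = 6s + 4.
Then q(0) = 4.

4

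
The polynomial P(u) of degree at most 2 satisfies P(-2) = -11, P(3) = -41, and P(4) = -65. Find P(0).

-5

Write P(u) = au^2 + bu + c. Substituting each data point gives a linear system:
  4a - 2b + c = -11
  9a + 3b + c = -41
  16a + 4b + c = -65
Solving the system yields a = -3, b = -3, c = -5.
So P(u) = -3u^2 - 3u - 5.
Then P(0) = -5.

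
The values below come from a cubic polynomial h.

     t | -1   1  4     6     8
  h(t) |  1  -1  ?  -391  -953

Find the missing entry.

-109

The 4 known points determine the degree-3 polynomial uniquely.
Write h(t) = at^3 + bt^2 + ct + d. Substituting each data point gives a linear system:
  -a + b - c + d = 1
  a + b + c + d = -1
  216a + 36b + 6c + d = -391
  512a + 64b + 8c + d = -953
Solving the system yields a = -2, b = 1, c = 1, d = -1.
So h(t) = -2t³ + t² + t - 1.
Then h(4) = -109.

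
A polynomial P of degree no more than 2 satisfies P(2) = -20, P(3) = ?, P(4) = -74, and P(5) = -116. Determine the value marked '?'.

-42

The 3 known points determine the degree-2 polynomial uniquely.
Write P(x) = ax^2 + bx + c. Substituting each data point gives a linear system:
  4a + 2b + c = -20
  16a + 4b + c = -74
  25a + 5b + c = -116
Solving the system yields a = -5, b = 3, c = -6.
So P(x) = -5x² + 3x - 6.
Then P(3) = -42.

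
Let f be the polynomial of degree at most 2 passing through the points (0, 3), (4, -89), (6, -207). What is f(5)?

Using the Lagrange interpolation formula with nodes 0, 4, 6:
  L_0(n) = (n - 4)(n - 6) / 24
  L_1(n) = n(n - 6) / -8
  L_2(n) = n(n - 4) / 12
Then f(n) = 3·L_0(n) - 89·L_1(n) - 207·L_2(n).
Expanding and collecting terms gives f(n) = -6n^2 + n + 3.
Evaluating at n = 5: f(5) = -142.

-142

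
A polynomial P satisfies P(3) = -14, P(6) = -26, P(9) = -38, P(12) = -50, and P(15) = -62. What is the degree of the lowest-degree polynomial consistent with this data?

1

Forward differences of the values at u = 3, 6, 9, 12, 15:
  P  : -14  -26  -38  -50  -62
  Δ  : -12  -12  -12  -12
  Δ^2: 0  0  0
  Δ^3: 0  0
  Δ^4: 0
The first differences are constant (-12) and nonzero, while all higher differences vanish, so the minimal degree is 1.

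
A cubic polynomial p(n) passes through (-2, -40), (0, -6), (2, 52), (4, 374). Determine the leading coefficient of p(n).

5

Write p(n) = an^3 + bn^2 + cn + d. Substituting each data point gives a linear system:
  -8a + 4b - 2c + d = -40
  d = -6
  8a + 4b + 2c + d = 52
  64a + 16b + 4c + d = 374
Solving the system yields a = 5, b = 3, c = 3, d = -6.
So p(n) = 5n^3 + 3n^2 + 3n - 6.
The leading coefficient is 5.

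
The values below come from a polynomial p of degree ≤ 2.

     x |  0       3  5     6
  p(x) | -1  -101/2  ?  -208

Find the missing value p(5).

-287/2

The 3 known points determine the degree-2 polynomial uniquely.
Write p(x) = ax^2 + bx + c. Substituting each data point gives a linear system:
  c = -1
  9a + 3b + c = -101/2
  36a + 6b + c = -208
Solving the system yields a = -6, b = 3/2, c = -1.
So p(x) = -6x² + (3/2)x - 1.
Then p(5) = -287/2.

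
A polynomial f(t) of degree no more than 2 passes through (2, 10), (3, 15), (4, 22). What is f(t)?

f(t) = t^2 + 6

Write f(t) = at^2 + bt + c. Substituting each data point gives a linear system:
  4a + 2b + c = 10
  9a + 3b + c = 15
  16a + 4b + c = 22
Solving the system yields a = 1, b = 0, c = 6.
So f(t) = t^2 + 6.
Check: f(3) = 15. ✓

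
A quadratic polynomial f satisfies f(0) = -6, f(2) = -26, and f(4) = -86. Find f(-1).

-11

Using the Lagrange interpolation formula with nodes 0, 2, 4:
  L_0(t) = (t - 2)(t - 4) / 8
  L_1(t) = t(t - 4) / -4
  L_2(t) = t(t - 2) / 8
Then f(t) = -6·L_0(t) - 26·L_1(t) - 86·L_2(t).
Expanding and collecting terms gives f(t) = -5t^2 - 6.
Evaluating at t = -1: f(-1) = -11.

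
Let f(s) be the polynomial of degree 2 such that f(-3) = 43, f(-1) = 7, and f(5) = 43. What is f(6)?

70

Write f(s) = as^2 + bs + c. Substituting each data point gives a linear system:
  9a - 3b + c = 43
  a - b + c = 7
  25a + 5b + c = 43
Solving the system yields a = 3, b = -6, c = -2.
So f(s) = 3s^2 - 6s - 2.
Then f(6) = 70.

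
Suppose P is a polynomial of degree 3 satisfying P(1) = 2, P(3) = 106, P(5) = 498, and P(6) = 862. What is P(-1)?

Write P(s) = as^3 + bs^2 + cs + d. Substituting each data point gives a linear system:
  a + b + c + d = 2
  27a + 9b + 3c + d = 106
  125a + 25b + 5c + d = 498
  216a + 36b + 6c + d = 862
Solving the system yields a = 4, b = 0, c = 0, d = -2.
So P(s) = 4s^3 - 2.
Then P(-1) = -6.

-6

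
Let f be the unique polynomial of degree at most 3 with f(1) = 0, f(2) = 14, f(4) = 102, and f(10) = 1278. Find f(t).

Write f(t) = at^3 + bt^2 + ct + d. Substituting each data point gives a linear system:
  a + b + c + d = 0
  8a + 4b + 2c + d = 14
  64a + 16b + 4c + d = 102
  1000a + 100b + 10c + d = 1278
Solving the system yields a = 1, b = 3, c = -2, d = -2.
So f(t) = t^3 + 3t^2 - 2t - 2.
Check: f(10) = 1278. ✓

f(t) = t^3 + 3t^2 - 2t - 2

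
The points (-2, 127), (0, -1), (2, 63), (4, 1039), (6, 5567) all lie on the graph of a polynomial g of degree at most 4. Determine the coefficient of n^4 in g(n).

Write g(n) = an^4 + bn^3 + cn^2 + dn + e. Substituting each data point gives a linear system:
  16a - 8b + 4c - 2d + e = 127
  e = -1
  16a + 8b + 4c + 2d + e = 63
  256a + 64b + 16c + 4d + e = 1039
  1296a + 216b + 36c + 6d + e = 5567
Solving the system yields a = 5, b = -5, c = 4, d = 4, e = -1.
So g(n) = 5n⁴ - 5n³ + 4n² + 4n - 1.
The leading coefficient is 5.

5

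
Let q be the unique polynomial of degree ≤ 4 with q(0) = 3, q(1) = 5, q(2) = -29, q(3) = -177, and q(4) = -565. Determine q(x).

q(x) = -2x^4 - x^3 - x^2 + 6x + 3

Using the Lagrange interpolation formula with nodes 0, 1, 2, 3, 4:
  L_0(x) = (x - 1)(x - 2)(x - 3)(x - 4) / 24
  L_1(x) = x(x - 2)(x - 3)(x - 4) / -6
  L_2(x) = x(x - 1)(x - 3)(x - 4) / 4
  L_3(x) = x(x - 1)(x - 2)(x - 4) / -6
  L_4(x) = x(x - 1)(x - 2)(x - 3) / 24
Then q(x) = 3·L_0(x) + 5·L_1(x) - 29·L_2(x) - 177·L_3(x) - 565·L_4(x).
Expanding and collecting terms gives q(x) = -2x^4 - x^3 - x^2 + 6x + 3.
Check: q(3) = -177. ✓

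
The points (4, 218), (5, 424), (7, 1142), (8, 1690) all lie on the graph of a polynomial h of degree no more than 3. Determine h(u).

h(u) = 3u^3 + 3u^2 - 4u - 6

Write h(u) = au^3 + bu^2 + cu + d. Substituting each data point gives a linear system:
  64a + 16b + 4c + d = 218
  125a + 25b + 5c + d = 424
  343a + 49b + 7c + d = 1142
  512a + 64b + 8c + d = 1690
Solving the system yields a = 3, b = 3, c = -4, d = -6.
So h(u) = 3u^3 + 3u^2 - 4u - 6.
Check: h(7) = 1142. ✓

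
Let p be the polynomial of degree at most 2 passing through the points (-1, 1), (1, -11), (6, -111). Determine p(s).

Write p(s) = as^2 + bs + c. Substituting each data point gives a linear system:
  a - b + c = 1
  a + b + c = -11
  36a + 6b + c = -111
Solving the system yields a = -2, b = -6, c = -3.
So p(s) = -2s^2 - 6s - 3.
Check: p(1) = -11. ✓

p(s) = -2s^2 - 6s - 3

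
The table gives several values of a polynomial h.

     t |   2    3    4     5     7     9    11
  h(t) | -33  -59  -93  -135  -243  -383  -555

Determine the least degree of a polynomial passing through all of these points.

2

Divided differences on the nodes 2, 3, 4, 5, 7, 9, 11:
  order 0: -33  -59  -93  -135  -243  -383  -555
  order 1: -26  -34  -42  -54  -70  -86
  order 2: -4  -4  -4  -4  -4
  order 3: 0  0  0  0
  order 4: 0  0  0
  order 5: 0  0
  order 6: 0
The order-2 divided differences are all -4 (nonzero) and every higher order vanishes, so the data lies on a polynomial of degree exactly 2.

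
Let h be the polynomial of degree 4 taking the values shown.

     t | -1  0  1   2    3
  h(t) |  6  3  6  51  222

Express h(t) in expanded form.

Write h(t) = at^4 + bt^3 + ct^2 + dt + e. Substituting each data point gives a linear system:
  a - b + c - d + e = 6
  e = 3
  a + b + c + d + e = 6
  16a + 8b + 4c + 2d + e = 51
  81a + 27b + 9c + 3d + e = 222
Solving the system yields a = 2, b = 2, c = 1, d = -2, e = 3.
So h(t) = 2t^4 + 2t^3 + t^2 - 2t + 3.
Check: h(-1) = 6. ✓

h(t) = 2t^4 + 2t^3 + t^2 - 2t + 3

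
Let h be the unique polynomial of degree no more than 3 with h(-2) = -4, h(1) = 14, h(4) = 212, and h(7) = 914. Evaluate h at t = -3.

Using the Lagrange interpolation formula with nodes -2, 1, 4, 7:
  L_0(t) = (t - 1)(t - 4)(t - 7) / -162
  L_1(t) = (t + 2)(t - 4)(t - 7) / 54
  L_2(t) = (t + 2)(t - 1)(t - 7) / -54
  L_3(t) = (t + 2)(t - 1)(t - 4) / 162
Then h(t) = -4·L_0(t) + 14·L_1(t) + 212·L_2(t) + 914·L_3(t).
Expanding and collecting terms gives h(t) = 2t³ + 4t² + 4t + 4.
Evaluating at t = -3: h(-3) = -26.

-26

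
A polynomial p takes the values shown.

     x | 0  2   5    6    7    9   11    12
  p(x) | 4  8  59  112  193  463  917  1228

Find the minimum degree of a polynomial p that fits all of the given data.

3

Divided differences on the nodes 0, 2, 5, 6, 7, 9, 11, 12:
  order 0: 4  8  59  112  193  463  917  1228
  order 1: 2  17  53  81  135  227  311
  order 2: 3  9  14  18  23  28
  order 3: 1  1  1  1  1
  order 4: 0  0  0  0
  order 5: 0  0  0
  order 6: 0  0
  order 7: 0
The order-3 divided differences are all 1 (nonzero) and every higher order vanishes, so the data lies on a polynomial of degree exactly 3.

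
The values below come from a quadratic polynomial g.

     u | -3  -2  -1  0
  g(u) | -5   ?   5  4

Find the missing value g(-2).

2

On equispaced nodes a degree-2 polynomial has vanishing third forward difference, so
  - g(-3) + 3·g(-2) - 3·g(-1) + g(0) = 0.
Substituting the known values and solving for g(-2):
  3·g(-2) = 6
  g(-2) = 2.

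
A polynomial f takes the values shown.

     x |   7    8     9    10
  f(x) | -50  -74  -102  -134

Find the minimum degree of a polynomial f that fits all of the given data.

Divided differences on the nodes 7, 8, 9, 10:
  order 0: -50  -74  -102  -134
  order 1: -24  -28  -32
  order 2: -2  -2
  order 3: 0
The order-2 divided differences are all -2 (nonzero) and every higher order vanishes, so the data lies on a polynomial of degree exactly 2.

2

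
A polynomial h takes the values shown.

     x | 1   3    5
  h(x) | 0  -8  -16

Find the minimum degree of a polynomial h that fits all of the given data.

1

Forward differences of the values at x = 1, 3, 5:
  h  : 0  -8  -16
  Δ  : -8  -8
  Δ^2: 0
The first differences are constant (-8) and nonzero, while all higher differences vanish, so the minimal degree is 1.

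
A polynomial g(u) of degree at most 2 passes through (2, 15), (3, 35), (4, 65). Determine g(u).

Write g(u) = au^2 + bu + c. Substituting each data point gives a linear system:
  4a + 2b + c = 15
  9a + 3b + c = 35
  16a + 4b + c = 65
Solving the system yields a = 5, b = -5, c = 5.
So g(u) = 5u² - 5u + 5.
Check: g(3) = 35. ✓

g(u) = 5u^2 - 5u + 5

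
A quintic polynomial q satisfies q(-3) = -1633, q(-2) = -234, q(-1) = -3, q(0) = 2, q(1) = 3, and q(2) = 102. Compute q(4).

4002

Forward differences of the values at n = -3, -2, -1, 0, 1, 2:
  q  : -1633  -234  -3  2  3  102
  Δ  : 1399  231  5  1  99
  Δ^2: -1168  -226  -4  98
  Δ^3: 942  222  102
  Δ^4: -720  -120
  Δ^5: 600
The fifth differences are constant, confirming degree 5.
Interpolating (Newton forward form) and evaluating at n = 4 gives q(4) = 4002.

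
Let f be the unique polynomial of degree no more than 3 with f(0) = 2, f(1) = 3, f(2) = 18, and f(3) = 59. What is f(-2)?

-6

Using the Lagrange interpolation formula with nodes 0, 1, 2, 3:
  L_0(u) = (u - 1)(u - 2)(u - 3) / -6
  L_1(u) = u(u - 2)(u - 3) / 2
  L_2(u) = u(u - 1)(u - 3) / -2
  L_3(u) = u(u - 1)(u - 2) / 6
Then f(u) = 2·L_0(u) + 3·L_1(u) + 18·L_2(u) + 59·L_3(u).
Expanding and collecting terms gives f(u) = 2u^3 + u^2 - 2u + 2.
Evaluating at u = -2: f(-2) = -6.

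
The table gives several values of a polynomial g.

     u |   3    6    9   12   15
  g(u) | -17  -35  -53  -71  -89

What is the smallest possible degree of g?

1

Forward differences of the values at u = 3, 6, 9, 12, 15:
  g  : -17  -35  -53  -71  -89
  Δ  : -18  -18  -18  -18
  Δ^2: 0  0  0
  Δ^3: 0  0
  Δ^4: 0
The first differences are constant (-18) and nonzero, while all higher differences vanish, so the minimal degree is 1.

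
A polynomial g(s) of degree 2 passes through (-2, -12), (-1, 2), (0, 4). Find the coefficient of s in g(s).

-4

Write g(s) = as^2 + bs + c. Substituting each data point gives a linear system:
  4a - 2b + c = -12
  a - b + c = 2
  c = 4
Solving the system yields a = -6, b = -4, c = 4.
So g(s) = -6s² - 4s + 4.
The coefficient of s is -4.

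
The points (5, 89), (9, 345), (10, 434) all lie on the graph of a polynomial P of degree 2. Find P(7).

197

Write P(t) = at^2 + bt + c. Substituting each data point gives a linear system:
  25a + 5b + c = 89
  81a + 9b + c = 345
  100a + 10b + c = 434
Solving the system yields a = 5, b = -6, c = -6.
So P(t) = 5t^2 - 6t - 6.
Then P(7) = 197.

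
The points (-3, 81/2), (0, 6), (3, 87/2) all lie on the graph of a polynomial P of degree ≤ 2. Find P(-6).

Forward differences of the values at s = -3, 0, 3:
  P  : 81/2  6  87/2
  Δ  : -69/2  75/2
  Δ^2: 72
The second differences are constant, confirming degree 2.
Interpolating (Newton forward form) and evaluating at s = -6 gives P(-6) = 147.

147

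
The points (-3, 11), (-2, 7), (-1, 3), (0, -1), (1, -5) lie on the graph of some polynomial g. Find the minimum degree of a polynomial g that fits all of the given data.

Forward differences of the values at t = -3, -2, -1, 0, 1:
  g  : 11  7  3  -1  -5
  Δ  : -4  -4  -4  -4
  Δ^2: 0  0  0
  Δ^3: 0  0
  Δ^4: 0
The first differences are constant (-4) and nonzero, while all higher differences vanish, so the minimal degree is 1.

1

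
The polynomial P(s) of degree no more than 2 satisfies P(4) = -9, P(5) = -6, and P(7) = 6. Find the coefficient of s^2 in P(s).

Write P(s) = as^2 + bs + c. Substituting each data point gives a linear system:
  16a + 4b + c = -9
  25a + 5b + c = -6
  49a + 7b + c = 6
Solving the system yields a = 1, b = -6, c = -1.
So P(s) = s² - 6s - 1.
The leading coefficient is 1.

1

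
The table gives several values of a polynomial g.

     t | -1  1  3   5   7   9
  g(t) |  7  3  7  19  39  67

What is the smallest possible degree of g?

2

Forward differences of the values at t = -1, 1, 3, 5, 7, 9:
  g  : 7  3  7  19  39  67
  Δ  : -4  4  12  20  28
  Δ^2: 8  8  8  8
  Δ^3: 0  0  0
  Δ^4: 0  0
  Δ^5: 0
The second differences are constant (8) and nonzero, while all higher differences vanish, so the minimal degree is 2.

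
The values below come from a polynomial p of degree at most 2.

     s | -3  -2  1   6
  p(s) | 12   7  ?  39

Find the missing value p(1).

4

The 3 known points determine the degree-2 polynomial uniquely.
Write p(s) = as^2 + bs + c. Substituting each data point gives a linear system:
  9a - 3b + c = 12
  4a - 2b + c = 7
  36a + 6b + c = 39
Solving the system yields a = 1, b = 0, c = 3.
So p(s) = s² + 3.
Then p(1) = 4.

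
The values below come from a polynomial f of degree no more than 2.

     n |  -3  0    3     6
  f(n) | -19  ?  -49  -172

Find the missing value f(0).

2

The 3 known points determine the degree-2 polynomial uniquely.
Write f(n) = an^2 + bn + c. Substituting each data point gives a linear system:
  9a - 3b + c = -19
  9a + 3b + c = -49
  36a + 6b + c = -172
Solving the system yields a = -4, b = -5, c = 2.
So f(n) = -4n^2 - 5n + 2.
Then f(0) = 2.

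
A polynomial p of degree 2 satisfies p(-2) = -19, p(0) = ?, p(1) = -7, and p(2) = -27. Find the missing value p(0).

The 3 known points determine the degree-2 polynomial uniquely.
Write p(n) = an^2 + bn + c. Substituting each data point gives a linear system:
  4a - 2b + c = -19
  a + b + c = -7
  4a + 2b + c = -27
Solving the system yields a = -6, b = -2, c = 1.
So p(n) = -6n^2 - 2n + 1.
Then p(0) = 1.

1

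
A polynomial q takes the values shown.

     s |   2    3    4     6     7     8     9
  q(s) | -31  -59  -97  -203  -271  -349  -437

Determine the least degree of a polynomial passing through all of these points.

Divided differences on the nodes 2, 3, 4, 6, 7, 8, 9:
  order 0: -31  -59  -97  -203  -271  -349  -437
  order 1: -28  -38  -53  -68  -78  -88
  order 2: -5  -5  -5  -5  -5
  order 3: 0  0  0  0
  order 4: 0  0  0
  order 5: 0  0
  order 6: 0
The order-2 divided differences are all -5 (nonzero) and every higher order vanishes, so the data lies on a polynomial of degree exactly 2.

2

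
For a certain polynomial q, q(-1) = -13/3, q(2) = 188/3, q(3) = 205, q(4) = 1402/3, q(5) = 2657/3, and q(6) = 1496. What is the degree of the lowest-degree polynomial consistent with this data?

3

Divided differences on the nodes -1, 2, 3, 4, 5, 6:
  order 0: -13/3  188/3  205  1402/3  2657/3  1496
  order 1: 67/3  427/3  787/3  1255/3  1831/3
  order 2: 30  60  78  96
  order 3: 6  6  6
  order 4: 0  0
  order 5: 0
The order-3 divided differences are all 6 (nonzero) and every higher order vanishes, so the data lies on a polynomial of degree exactly 3.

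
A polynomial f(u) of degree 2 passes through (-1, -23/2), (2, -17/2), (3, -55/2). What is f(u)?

f(u) = -5u^2 + 6u - 1/2

Write f(u) = au^2 + bu + c. Substituting each data point gives a linear system:
  a - b + c = -23/2
  4a + 2b + c = -17/2
  9a + 3b + c = -55/2
Solving the system yields a = -5, b = 6, c = -1/2.
So f(u) = -5u^2 + 6u - 1/2.
Check: f(3) = -55/2. ✓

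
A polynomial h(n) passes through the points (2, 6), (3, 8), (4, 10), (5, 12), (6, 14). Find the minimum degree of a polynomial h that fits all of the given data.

Forward differences of the values at n = 2, 3, 4, 5, 6:
  h  : 6  8  10  12  14
  Δ  : 2  2  2  2
  Δ^2: 0  0  0
  Δ^3: 0  0
  Δ^4: 0
The first differences are constant (2) and nonzero, while all higher differences vanish, so the minimal degree is 1.

1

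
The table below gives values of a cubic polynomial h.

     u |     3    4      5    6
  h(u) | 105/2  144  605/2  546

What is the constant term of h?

0

Write h(u) = au^3 + bu^2 + cu + d. Substituting each data point gives a linear system:
  27a + 9b + 3c + d = 105/2
  64a + 16b + 4c + d = 144
  125a + 25b + 5c + d = 605/2
  216a + 36b + 6c + d = 546
Solving the system yields a = 3, b = -5/2, c = -2, d = 0.
So h(u) = 3u³ - (5/2)u² - 2u.
The constant term is 0.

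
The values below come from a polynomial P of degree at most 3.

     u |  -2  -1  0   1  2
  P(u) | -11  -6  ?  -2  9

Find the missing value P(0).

-5

On equispaced nodes a degree-3 polynomial has vanishing fourth forward difference, so
  P(-2) - 4·P(-1) + 6·P(0) - 4·P(1) + P(2) = 0.
Substituting the known values and solving for P(0):
  6·P(0) = -30
  P(0) = -5.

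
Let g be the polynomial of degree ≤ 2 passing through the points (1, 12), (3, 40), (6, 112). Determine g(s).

g(s) = 2s^2 + 6s + 4

Using the Lagrange interpolation formula with nodes 1, 3, 6:
  L_0(s) = (s - 3)(s - 6) / 10
  L_1(s) = (s - 1)(s - 6) / -6
  L_2(s) = (s - 1)(s - 3) / 15
Then g(s) = 12·L_0(s) + 40·L_1(s) + 112·L_2(s).
Expanding and collecting terms gives g(s) = 2s^2 + 6s + 4.
Check: g(1) = 12. ✓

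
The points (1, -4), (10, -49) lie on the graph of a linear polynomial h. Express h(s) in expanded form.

Using the Lagrange interpolation formula with nodes 1, 10:
  L_0(s) = (s - 10) / -9
  L_1(s) = (s - 1) / 9
Then h(s) = -4·L_0(s) - 49·L_1(s).
Expanding and collecting terms gives h(s) = -5s + 1.
Check: h(1) = -4. ✓

h(s) = -5s + 1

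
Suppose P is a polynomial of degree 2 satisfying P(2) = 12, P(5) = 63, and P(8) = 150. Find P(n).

Write P(n) = an^2 + bn + c. Substituting each data point gives a linear system:
  4a + 2b + c = 12
  25a + 5b + c = 63
  64a + 8b + c = 150
Solving the system yields a = 2, b = 3, c = -2.
So P(n) = 2n^2 + 3n - 2.
Check: P(2) = 12. ✓

P(n) = 2n^2 + 3n - 2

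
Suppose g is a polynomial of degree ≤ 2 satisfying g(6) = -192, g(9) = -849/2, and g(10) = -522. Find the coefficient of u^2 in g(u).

Write g(u) = au^2 + bu + c. Substituting each data point gives a linear system:
  36a + 6b + c = -192
  81a + 9b + c = -849/2
  100a + 10b + c = -522
Solving the system yields a = -5, b = -5/2, c = 3.
So g(u) = -5u² - (5/2)u + 3.
The leading coefficient is -5.

-5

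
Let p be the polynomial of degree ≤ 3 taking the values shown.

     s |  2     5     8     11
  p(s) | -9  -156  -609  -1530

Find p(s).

p(s) = -s^3 - 2s^2 + 4s - 1

Write p(s) = as^3 + bs^2 + cs + d. Substituting each data point gives a linear system:
  8a + 4b + 2c + d = -9
  125a + 25b + 5c + d = -156
  512a + 64b + 8c + d = -609
  1331a + 121b + 11c + d = -1530
Solving the system yields a = -1, b = -2, c = 4, d = -1.
So p(s) = -s^3 - 2s^2 + 4s - 1.
Check: p(11) = -1530. ✓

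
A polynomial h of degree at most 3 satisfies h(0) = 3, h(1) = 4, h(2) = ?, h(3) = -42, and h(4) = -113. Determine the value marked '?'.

On equispaced nodes a degree-3 polynomial has vanishing fourth forward difference, so
  h(0) - 4·h(1) + 6·h(2) - 4·h(3) + h(4) = 0.
Substituting the known values and solving for h(2):
  6·h(2) = -42
  h(2) = -7.

-7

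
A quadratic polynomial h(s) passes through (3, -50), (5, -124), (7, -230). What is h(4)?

Write h(s) = as^2 + bs + c. Substituting each data point gives a linear system:
  9a + 3b + c = -50
  25a + 5b + c = -124
  49a + 7b + c = -230
Solving the system yields a = -4, b = -5, c = 1.
So h(s) = -4s² - 5s + 1.
Then h(4) = -83.

-83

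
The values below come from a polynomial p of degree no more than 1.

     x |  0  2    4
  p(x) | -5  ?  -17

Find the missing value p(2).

The 2 known points determine the degree-1 polynomial uniquely.
Write p(x) = ax + b. Substituting each data point gives a linear system:
  b = -5
  4a + b = -17
Solving the system yields a = -3, b = -5.
So p(x) = -3x - 5.
Then p(2) = -11.

-11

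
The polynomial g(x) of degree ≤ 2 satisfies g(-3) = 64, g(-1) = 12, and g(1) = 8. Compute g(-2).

Using the Lagrange interpolation formula with nodes -3, -1, 1:
  L_0(x) = (x + 1)(x - 1) / 8
  L_1(x) = (x + 3)(x - 1) / -4
  L_2(x) = (x + 3)(x + 1) / 8
Then g(x) = 64·L_0(x) + 12·L_1(x) + 8·L_2(x).
Expanding and collecting terms gives g(x) = 6x² - 2x + 4.
Evaluating at x = -2: g(-2) = 32.

32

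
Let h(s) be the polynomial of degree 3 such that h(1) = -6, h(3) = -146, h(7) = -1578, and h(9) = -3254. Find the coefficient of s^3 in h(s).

-4

Write h(s) = as^3 + bs^2 + cs + d. Substituting each data point gives a linear system:
  a + b + c + d = -6
  27a + 9b + 3c + d = -146
  343a + 49b + 7c + d = -1578
  729a + 81b + 9c + d = -3254
Solving the system yields a = -4, b = -4, c = -2, d = 4.
So h(s) = -4s³ - 4s² - 2s + 4.
The leading coefficient is -4.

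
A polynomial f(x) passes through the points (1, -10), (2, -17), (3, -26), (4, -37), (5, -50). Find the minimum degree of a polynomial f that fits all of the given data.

Forward differences of the values at x = 1, 2, 3, 4, 5:
  f  : -10  -17  -26  -37  -50
  Δ  : -7  -9  -11  -13
  Δ^2: -2  -2  -2
  Δ^3: 0  0
  Δ^4: 0
The second differences are constant (-2) and nonzero, while all higher differences vanish, so the minimal degree is 2.

2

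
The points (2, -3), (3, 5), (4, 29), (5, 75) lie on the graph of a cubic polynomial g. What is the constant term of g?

5

Write g(u) = au^3 + bu^2 + cu + d. Substituting each data point gives a linear system:
  8a + 4b + 2c + d = -3
  27a + 9b + 3c + d = 5
  64a + 16b + 4c + d = 29
  125a + 25b + 5c + d = 75
Solving the system yields a = 1, b = -1, c = -6, d = 5.
So g(u) = u^3 - u^2 - 6u + 5.
The constant term is 5.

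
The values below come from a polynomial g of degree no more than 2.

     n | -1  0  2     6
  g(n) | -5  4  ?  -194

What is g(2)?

The 3 known points determine the degree-2 polynomial uniquely.
Write g(n) = an^2 + bn + c. Substituting each data point gives a linear system:
  a - b + c = -5
  c = 4
  36a + 6b + c = -194
Solving the system yields a = -6, b = 3, c = 4.
So g(n) = -6n² + 3n + 4.
Then g(2) = -14.

-14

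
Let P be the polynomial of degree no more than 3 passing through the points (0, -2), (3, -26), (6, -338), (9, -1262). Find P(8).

Using the Lagrange interpolation formula with nodes 0, 3, 6, 9:
  L_0(u) = (u - 3)(u - 6)(u - 9) / -162
  L_1(u) = u(u - 6)(u - 9) / 54
  L_2(u) = u(u - 3)(u - 9) / -54
  L_3(u) = u(u - 3)(u - 6) / 162
Then P(u) = -2·L_0(u) - 26·L_1(u) - 338·L_2(u) - 1262·L_3(u).
Expanding and collecting terms gives P(u) = -2u³ + 2u² + 4u - 2.
Evaluating at u = 8: P(8) = -866.

-866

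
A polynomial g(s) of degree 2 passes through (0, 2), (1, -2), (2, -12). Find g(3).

-28

Using the Lagrange interpolation formula with nodes 0, 1, 2:
  L_0(s) = (s - 1)(s - 2) / 2
  L_1(s) = s(s - 2) / -1
  L_2(s) = s(s - 1) / 2
Then g(s) = 2·L_0(s) - 2·L_1(s) - 12·L_2(s).
Expanding and collecting terms gives g(s) = -3s^2 - s + 2.
Evaluating at s = 3: g(3) = -28.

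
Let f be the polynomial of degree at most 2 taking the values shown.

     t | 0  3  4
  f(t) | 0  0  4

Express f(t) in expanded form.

f(t) = t^2 - 3t

Using the Lagrange interpolation formula with nodes 0, 3, 4:
  L_0(t) = (t - 3)(t - 4) / 12
  L_1(t) = t(t - 4) / -3
  L_2(t) = t(t - 3) / 4
Then f(t) = 0·L_0(t) + 0·L_1(t) + 4·L_2(t).
Expanding and collecting terms gives f(t) = t^2 - 3t.
Check: f(3) = 0. ✓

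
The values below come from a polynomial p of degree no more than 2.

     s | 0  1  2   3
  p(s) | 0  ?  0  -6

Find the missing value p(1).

2

The 3 known points determine the degree-2 polynomial uniquely.
Write p(s) = as^2 + bs + c. Substituting each data point gives a linear system:
  c = 0
  4a + 2b + c = 0
  9a + 3b + c = -6
Solving the system yields a = -2, b = 4, c = 0.
So p(s) = -2s^2 + 4s.
Then p(1) = 2.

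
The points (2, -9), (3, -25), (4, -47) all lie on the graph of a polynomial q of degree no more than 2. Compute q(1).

1

Write q(t) = at^2 + bt + c. Substituting each data point gives a linear system:
  4a + 2b + c = -9
  9a + 3b + c = -25
  16a + 4b + c = -47
Solving the system yields a = -3, b = -1, c = 5.
So q(t) = -3t^2 - t + 5.
Then q(1) = 1.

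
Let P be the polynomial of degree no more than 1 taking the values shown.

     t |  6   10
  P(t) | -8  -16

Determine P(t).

P(t) = -2t + 4

Write P(t) = at + b. Substituting each data point gives a linear system:
  6a + b = -8
  10a + b = -16
Solving the system yields a = -2, b = 4.
So P(t) = -2t + 4.
Check: P(10) = -16. ✓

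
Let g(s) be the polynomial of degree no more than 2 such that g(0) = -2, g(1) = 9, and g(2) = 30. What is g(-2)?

6

Forward differences of the values at s = 0, 1, 2:
  g  : -2  9  30
  Δ  : 11  21
  Δ^2: 10
The second differences are constant, confirming degree 2.
Interpolating (Newton forward form) and evaluating at s = -2 gives g(-2) = 6.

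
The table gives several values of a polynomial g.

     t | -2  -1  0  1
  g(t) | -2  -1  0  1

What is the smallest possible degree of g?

Forward differences of the values at t = -2, -1, 0, 1:
  g  : -2  -1  0  1
  Δ  : 1  1  1
  Δ^2: 0  0
  Δ^3: 0
The first differences are constant (1) and nonzero, while all higher differences vanish, so the minimal degree is 1.

1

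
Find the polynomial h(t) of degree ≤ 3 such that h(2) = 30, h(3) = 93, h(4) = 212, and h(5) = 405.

h(t) = 3t^3 + t^2 + t

Write h(t) = at^3 + bt^2 + ct + d. Substituting each data point gives a linear system:
  8a + 4b + 2c + d = 30
  27a + 9b + 3c + d = 93
  64a + 16b + 4c + d = 212
  125a + 25b + 5c + d = 405
Solving the system yields a = 3, b = 1, c = 1, d = 0.
So h(t) = 3t^3 + t^2 + t.
Check: h(3) = 93. ✓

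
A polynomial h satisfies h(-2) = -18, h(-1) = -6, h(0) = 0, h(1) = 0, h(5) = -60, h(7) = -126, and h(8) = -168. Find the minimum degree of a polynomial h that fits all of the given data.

Divided differences on the nodes -2, -1, 0, 1, 5, 7, 8:
  order 0: -18  -6  0  0  -60  -126  -168
  order 1: 12  6  0  -15  -33  -42
  order 2: -3  -3  -3  -3  -3
  order 3: 0  0  0  0
  order 4: 0  0  0
  order 5: 0  0
  order 6: 0
The order-2 divided differences are all -3 (nonzero) and every higher order vanishes, so the data lies on a polynomial of degree exactly 2.

2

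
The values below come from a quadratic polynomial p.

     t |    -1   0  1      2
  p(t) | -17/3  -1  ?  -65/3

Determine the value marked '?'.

On equispaced nodes a degree-2 polynomial has vanishing third forward difference, so
  - p(-1) + 3·p(0) - 3·p(1) + p(2) = 0.
Substituting the known values and solving for p(1):
  -3·p(1) = 19
  p(1) = -19/3.

-19/3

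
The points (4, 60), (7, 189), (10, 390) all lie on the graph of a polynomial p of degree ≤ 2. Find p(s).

Write p(s) = as^2 + bs + c. Substituting each data point gives a linear system:
  16a + 4b + c = 60
  49a + 7b + c = 189
  100a + 10b + c = 390
Solving the system yields a = 4, b = -1, c = 0.
So p(s) = 4s^2 - s.
Check: p(10) = 390. ✓

p(s) = 4s^2 - s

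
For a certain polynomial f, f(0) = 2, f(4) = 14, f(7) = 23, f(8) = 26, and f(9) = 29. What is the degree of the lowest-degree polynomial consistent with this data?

Divided differences on the nodes 0, 4, 7, 8, 9:
  order 0: 2  14  23  26  29
  order 1: 3  3  3  3
  order 2: 0  0  0
  order 3: 0  0
  order 4: 0
The order-1 divided differences are all 3 (nonzero) and every higher order vanishes, so the data lies on a polynomial of degree exactly 1.

1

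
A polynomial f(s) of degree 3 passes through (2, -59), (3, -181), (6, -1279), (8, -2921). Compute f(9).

-4105

Using the Lagrange interpolation formula with nodes 2, 3, 6, 8:
  L_0(s) = (s - 3)(s - 6)(s - 8) / -24
  L_1(s) = (s - 2)(s - 6)(s - 8) / 15
  L_2(s) = (s - 2)(s - 3)(s - 8) / -24
  L_3(s) = (s - 2)(s - 3)(s - 6) / 60
Then f(s) = -59·L_0(s) - 181·L_1(s) - 1279·L_2(s) - 2921·L_3(s).
Expanding and collecting terms gives f(s) = -5s³ - 6s² + 3s - 1.
Evaluating at s = 9: f(9) = -4105.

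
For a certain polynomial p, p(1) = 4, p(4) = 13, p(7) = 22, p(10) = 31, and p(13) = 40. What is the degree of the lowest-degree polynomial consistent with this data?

1

Forward differences of the values at n = 1, 4, 7, 10, 13:
  p  : 4  13  22  31  40
  Δ  : 9  9  9  9
  Δ^2: 0  0  0
  Δ^3: 0  0
  Δ^4: 0
The first differences are constant (9) and nonzero, while all higher differences vanish, so the minimal degree is 1.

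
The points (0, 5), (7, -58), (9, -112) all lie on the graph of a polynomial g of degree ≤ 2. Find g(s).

g(s) = -2s^2 + 5s + 5

Using the Lagrange interpolation formula with nodes 0, 7, 9:
  L_0(s) = (s - 7)(s - 9) / 63
  L_1(s) = s(s - 9) / -14
  L_2(s) = s(s - 7) / 18
Then g(s) = 5·L_0(s) - 58·L_1(s) - 112·L_2(s).
Expanding and collecting terms gives g(s) = -2s^2 + 5s + 5.
Check: g(9) = -112. ✓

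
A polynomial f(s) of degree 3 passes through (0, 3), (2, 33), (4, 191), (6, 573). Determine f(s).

f(s) = 2s^3 + 4s^2 - s + 3

Using the Lagrange interpolation formula with nodes 0, 2, 4, 6:
  L_0(s) = (s - 2)(s - 4)(s - 6) / -48
  L_1(s) = s(s - 4)(s - 6) / 16
  L_2(s) = s(s - 2)(s - 6) / -16
  L_3(s) = s(s - 2)(s - 4) / 48
Then f(s) = 3·L_0(s) + 33·L_1(s) + 191·L_2(s) + 573·L_3(s).
Expanding and collecting terms gives f(s) = 2s³ + 4s² - s + 3.
Check: f(4) = 191. ✓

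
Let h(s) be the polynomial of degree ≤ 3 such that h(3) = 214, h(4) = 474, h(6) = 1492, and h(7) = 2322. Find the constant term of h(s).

-2

Write h(s) = as^3 + bs^2 + cs + d. Substituting each data point gives a linear system:
  27a + 9b + 3c + d = 214
  64a + 16b + 4c + d = 474
  216a + 36b + 6c + d = 1492
  343a + 49b + 7c + d = 2322
Solving the system yields a = 6, b = 5, c = 3, d = -2.
So h(s) = 6s^3 + 5s^2 + 3s - 2.
The constant term is -2.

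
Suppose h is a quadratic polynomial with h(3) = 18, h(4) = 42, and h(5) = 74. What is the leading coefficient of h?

Write h(n) = an^2 + bn + c. Substituting each data point gives a linear system:
  9a + 3b + c = 18
  16a + 4b + c = 42
  25a + 5b + c = 74
Solving the system yields a = 4, b = -4, c = -6.
So h(n) = 4n^2 - 4n - 6.
The leading coefficient is 4.

4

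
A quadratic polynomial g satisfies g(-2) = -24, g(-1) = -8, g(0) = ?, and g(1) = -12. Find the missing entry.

On equispaced nodes a degree-2 polynomial has vanishing third forward difference, so
  - g(-2) + 3·g(-1) - 3·g(0) + g(1) = 0.
Substituting the known values and solving for g(0):
  -3·g(0) = 12
  g(0) = -4.

-4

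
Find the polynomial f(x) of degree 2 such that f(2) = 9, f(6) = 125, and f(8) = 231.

Write f(x) = ax^2 + bx + c. Substituting each data point gives a linear system:
  4a + 2b + c = 9
  36a + 6b + c = 125
  64a + 8b + c = 231
Solving the system yields a = 4, b = -3, c = -1.
So f(x) = 4x^2 - 3x - 1.
Check: f(2) = 9. ✓

f(x) = 4x^2 - 3x - 1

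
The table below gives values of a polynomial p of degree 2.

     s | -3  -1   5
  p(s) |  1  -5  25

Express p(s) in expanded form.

Write p(s) = as^2 + bs + c. Substituting each data point gives a linear system:
  9a - 3b + c = 1
  a - b + c = -5
  25a + 5b + c = 25
Solving the system yields a = 1, b = 1, c = -5.
So p(s) = s^2 + s - 5.
Check: p(-1) = -5. ✓

p(s) = s^2 + s - 5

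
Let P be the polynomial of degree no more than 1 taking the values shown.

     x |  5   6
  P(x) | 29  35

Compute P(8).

Write P(x) = ax + b. Substituting each data point gives a linear system:
  5a + b = 29
  6a + b = 35
Solving the system yields a = 6, b = -1.
So P(x) = 6x - 1.
Then P(8) = 47.

47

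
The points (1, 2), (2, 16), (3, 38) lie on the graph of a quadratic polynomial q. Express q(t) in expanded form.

Write q(t) = at^2 + bt + c. Substituting each data point gives a linear system:
  a + b + c = 2
  4a + 2b + c = 16
  9a + 3b + c = 38
Solving the system yields a = 4, b = 2, c = -4.
So q(t) = 4t^2 + 2t - 4.
Check: q(2) = 16. ✓

q(t) = 4t^2 + 2t - 4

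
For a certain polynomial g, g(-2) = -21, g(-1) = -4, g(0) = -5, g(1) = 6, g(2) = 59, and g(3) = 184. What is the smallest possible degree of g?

3

Forward differences of the values at u = -2, -1, 0, 1, 2, 3:
  g  : -21  -4  -5  6  59  184
  Δ  : 17  -1  11  53  125
  Δ^2: -18  12  42  72
  Δ^3: 30  30  30
  Δ^4: 0  0
  Δ^5: 0
The third differences are constant (30) and nonzero, while all higher differences vanish, so the minimal degree is 3.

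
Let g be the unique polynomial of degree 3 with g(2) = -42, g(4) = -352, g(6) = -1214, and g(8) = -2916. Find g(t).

g(t) = -6t^3 + 3t^2 - 5t + 4

Using the Lagrange interpolation formula with nodes 2, 4, 6, 8:
  L_0(t) = (t - 4)(t - 6)(t - 8) / -48
  L_1(t) = (t - 2)(t - 6)(t - 8) / 16
  L_2(t) = (t - 2)(t - 4)(t - 8) / -16
  L_3(t) = (t - 2)(t - 4)(t - 6) / 48
Then g(t) = -42·L_0(t) - 352·L_1(t) - 1214·L_2(t) - 2916·L_3(t).
Expanding and collecting terms gives g(t) = -6t^3 + 3t^2 - 5t + 4.
Check: g(4) = -352. ✓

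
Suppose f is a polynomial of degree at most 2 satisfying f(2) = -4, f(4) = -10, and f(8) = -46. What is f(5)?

Write f(u) = au^2 + bu + c. Substituting each data point gives a linear system:
  4a + 2b + c = -4
  16a + 4b + c = -10
  64a + 8b + c = -46
Solving the system yields a = -1, b = 3, c = -6.
So f(u) = -u² + 3u - 6.
Then f(5) = -16.

-16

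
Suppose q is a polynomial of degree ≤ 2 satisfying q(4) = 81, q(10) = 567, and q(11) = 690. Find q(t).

Write q(t) = at^2 + bt + c. Substituting each data point gives a linear system:
  16a + 4b + c = 81
  100a + 10b + c = 567
  121a + 11b + c = 690
Solving the system yields a = 6, b = -3, c = -3.
So q(t) = 6t^2 - 3t - 3.
Check: q(4) = 81. ✓

q(t) = 6t^2 - 3t - 3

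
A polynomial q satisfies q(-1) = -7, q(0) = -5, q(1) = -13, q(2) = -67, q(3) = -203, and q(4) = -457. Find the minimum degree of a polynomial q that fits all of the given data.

Forward differences of the values at n = -1, 0, 1, 2, 3, 4:
  q  : -7  -5  -13  -67  -203  -457
  Δ  : 2  -8  -54  -136  -254
  Δ^2: -10  -46  -82  -118
  Δ^3: -36  -36  -36
  Δ^4: 0  0
  Δ^5: 0
The third differences are constant (-36) and nonzero, while all higher differences vanish, so the minimal degree is 3.

3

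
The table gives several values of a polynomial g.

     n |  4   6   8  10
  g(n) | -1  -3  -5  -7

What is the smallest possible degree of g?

1

Forward differences of the values at n = 4, 6, 8, 10:
  g  : -1  -3  -5  -7
  Δ  : -2  -2  -2
  Δ^2: 0  0
  Δ^3: 0
The first differences are constant (-2) and nonzero, while all higher differences vanish, so the minimal degree is 1.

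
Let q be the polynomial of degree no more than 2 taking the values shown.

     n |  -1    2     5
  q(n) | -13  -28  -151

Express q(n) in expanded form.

q(n) = -6n^2 + n - 6

Using the Lagrange interpolation formula with nodes -1, 2, 5:
  L_0(n) = (n - 2)(n - 5) / 18
  L_1(n) = (n + 1)(n - 5) / -9
  L_2(n) = (n + 1)(n - 2) / 18
Then q(n) = -13·L_0(n) - 28·L_1(n) - 151·L_2(n).
Expanding and collecting terms gives q(n) = -6n^2 + n - 6.
Check: q(5) = -151. ✓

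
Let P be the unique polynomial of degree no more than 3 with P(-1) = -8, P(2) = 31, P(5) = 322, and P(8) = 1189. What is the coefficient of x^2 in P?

2

Write P(x) = ax^3 + bx^2 + cx + d. Substituting each data point gives a linear system:
  -a + b - c + d = -8
  8a + 4b + 2c + d = 31
  125a + 25b + 5c + d = 322
  512a + 64b + 8c + d = 1189
Solving the system yields a = 2, b = 2, c = 5, d = -3.
So P(x) = 2x³ + 2x² + 5x - 3.
The coefficient of x^2 is 2.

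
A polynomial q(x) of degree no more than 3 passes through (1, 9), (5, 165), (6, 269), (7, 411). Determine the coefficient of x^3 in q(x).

1

Write q(x) = ax^3 + bx^2 + cx + d. Substituting each data point gives a linear system:
  a + b + c + d = 9
  125a + 25b + 5c + d = 165
  216a + 36b + 6c + d = 269
  343a + 49b + 7c + d = 411
Solving the system yields a = 1, b = 1, c = 2, d = 5.
So q(x) = x³ + x² + 2x + 5.
The leading coefficient is 1.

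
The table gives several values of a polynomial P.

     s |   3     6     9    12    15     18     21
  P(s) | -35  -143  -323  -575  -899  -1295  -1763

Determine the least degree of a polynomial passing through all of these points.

Forward differences of the values at s = 3, 6, 9, 12, 15, 18, 21:
  P  : -35  -143  -323  -575  -899  -1295  -1763
  Δ  : -108  -180  -252  -324  -396  -468
  Δ^2: -72  -72  -72  -72  -72
  Δ^3: 0  0  0  0
  Δ^4: 0  0  0
  Δ^5: 0  0
  Δ^6: 0
The second differences are constant (-72) and nonzero, while all higher differences vanish, so the minimal degree is 2.

2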